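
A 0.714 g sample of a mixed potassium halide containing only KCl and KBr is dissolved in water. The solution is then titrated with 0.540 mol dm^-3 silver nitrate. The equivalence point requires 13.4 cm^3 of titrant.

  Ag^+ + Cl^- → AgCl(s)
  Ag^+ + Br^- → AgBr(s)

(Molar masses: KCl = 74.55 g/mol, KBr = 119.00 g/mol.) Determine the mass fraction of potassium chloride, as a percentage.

n(AgNO3) = 0.0134 × 0.540 = 7.24 × 10^-3 mol
Let x = n(KCl), y = n(KBr).
Titrant: 1x + 1y = 7.24 × 10^-3;  mass: 74.55x + 119.00y = 0.714
Solving, x = 3.31 × 10^-3 mol, y = 3.93 × 10^-3 mol
mass of KCl = 3.31 × 10^-3 × 74.55 = 0.247 g
% KCl = 0.247 / 0.714 × 100 = 34.5 %

34.5 %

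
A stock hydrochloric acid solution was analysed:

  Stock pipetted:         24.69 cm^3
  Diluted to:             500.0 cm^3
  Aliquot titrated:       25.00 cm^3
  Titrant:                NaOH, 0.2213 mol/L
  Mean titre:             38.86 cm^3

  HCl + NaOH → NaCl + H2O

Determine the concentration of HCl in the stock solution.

6.966 mol/L

n(NaOH) = 0.03886 × 0.2213 = 8.600 × 10^-3 mol
n(HCl) in the aliquot = 8.600 × 10^-3 mol (1:1 ratio)
[HCl]_dilute = 8.600 × 10^-3 / 0.02500 = 0.3440 mol/L
Dilution factor = 500.0 / 24.69 = 20.25
[HCl]_stock = 0.3440 × 20.25 = 6.966 mol/L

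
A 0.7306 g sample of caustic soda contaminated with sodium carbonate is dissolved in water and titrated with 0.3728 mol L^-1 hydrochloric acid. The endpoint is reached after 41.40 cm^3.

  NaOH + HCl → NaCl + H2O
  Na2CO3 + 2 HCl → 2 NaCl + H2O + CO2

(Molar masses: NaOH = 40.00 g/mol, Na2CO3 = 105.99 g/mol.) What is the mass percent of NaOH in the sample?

n(HCl) = 0.04140 × 0.3728 = 0.01543 mol
Let x = n(NaOH), y = n(Na2CO3).
Titrant: 1x + 2y = 0.01543;  mass: 40.00x + 105.99y = 0.7306
Solving, x = 6.720 × 10^-3 mol, y = 4.357 × 10^-3 mol
mass of NaOH = 6.720 × 10^-3 × 40.00 = 0.2688 g
% NaOH = 0.2688 / 0.7306 × 100 = 36.79 %

36.79 %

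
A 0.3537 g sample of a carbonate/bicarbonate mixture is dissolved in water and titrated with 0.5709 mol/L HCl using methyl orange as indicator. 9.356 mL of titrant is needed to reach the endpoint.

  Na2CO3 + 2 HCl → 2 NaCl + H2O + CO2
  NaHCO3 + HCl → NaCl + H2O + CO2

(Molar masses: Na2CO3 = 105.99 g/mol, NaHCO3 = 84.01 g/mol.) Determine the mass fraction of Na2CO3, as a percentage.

45.91 %

n(HCl) = 0.009356 × 0.5709 = 5.341 × 10^-3 mol
Let x = n(Na2CO3), y = n(NaHCO3).
Titrant: 2x + 1y = 5.341 × 10^-3;  mass: 105.99x + 84.01y = 0.3537
Solving, x = 1.532 × 10^-3 mol, y = 2.277 × 10^-3 mol
mass of Na2CO3 = 1.532 × 10^-3 × 105.99 = 0.1624 g
% Na2CO3 = 0.1624 / 0.3537 × 100 = 45.91 %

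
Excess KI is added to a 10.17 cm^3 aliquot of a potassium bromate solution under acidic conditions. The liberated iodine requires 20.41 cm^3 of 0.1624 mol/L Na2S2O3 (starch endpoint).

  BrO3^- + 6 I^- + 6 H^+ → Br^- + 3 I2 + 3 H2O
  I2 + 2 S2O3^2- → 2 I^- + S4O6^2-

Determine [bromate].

n(S2O3^2-) = 0.02041 × 0.1624 = 3.315 × 10^-3 mol
n(I2) = n(S2O3^2-)/2 = 1.657 × 10^-3 mol
From the 1:3 ratio, n(BrO3^-) in the aliquot = 1/3 × 1.657 × 10^-3 = 5.524 × 10^-4 mol
[BrO3^-] = 5.524 × 10^-4 / 0.01017 = 0.05432 mol/L

0.05432 mol/L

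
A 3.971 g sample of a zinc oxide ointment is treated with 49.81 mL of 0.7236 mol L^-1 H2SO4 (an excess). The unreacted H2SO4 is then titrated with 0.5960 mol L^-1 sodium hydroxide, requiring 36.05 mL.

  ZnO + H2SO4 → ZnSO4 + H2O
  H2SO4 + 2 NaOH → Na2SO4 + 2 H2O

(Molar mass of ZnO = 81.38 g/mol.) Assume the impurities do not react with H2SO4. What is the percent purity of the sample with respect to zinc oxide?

51.85 %

n(H2SO4) added = 0.04981 × 0.7236 = 0.03604 mol
n(NaOH) used in back-titration = 0.03605 × 0.5960 = 0.02149 mol
From the 1:2 ratio, n(H2SO4) left over = 1/2 × 0.02149 = 0.01074 mol
n(H2SO4) consumed by analyte = 0.03604 − 0.01074 = 0.02530 mol
n(ZnO) = 0.02530 mol (1:1 ratio)
mass of ZnO = 0.02530 × 81.38 = 2.059 g
% ZnO = 2.059 / 3.971 × 100 = 51.85 %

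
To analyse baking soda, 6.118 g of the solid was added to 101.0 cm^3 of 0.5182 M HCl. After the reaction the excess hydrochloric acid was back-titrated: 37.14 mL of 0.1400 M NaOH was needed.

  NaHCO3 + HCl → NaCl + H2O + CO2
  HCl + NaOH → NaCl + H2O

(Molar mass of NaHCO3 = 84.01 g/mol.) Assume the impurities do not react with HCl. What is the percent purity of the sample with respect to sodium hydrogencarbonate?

n(HCl) added = 0.1010 × 0.5182 = 0.05234 mol
n(NaOH) used in back-titration = 0.03714 × 0.1400 = 5.200 × 10^-3 mol
n(HCl) left over = 5.200 × 10^-3 mol (1:1 ratio)
n(HCl) consumed by analyte = 0.05234 − 5.200 × 10^-3 = 0.04714 mol
n(NaHCO3) = 0.04714 mol (1:1 ratio)
mass of NaHCO3 = 0.04714 × 84.01 = 3.960 g
% NaHCO3 = 3.960 / 6.118 × 100 = 64.73 %

64.73 %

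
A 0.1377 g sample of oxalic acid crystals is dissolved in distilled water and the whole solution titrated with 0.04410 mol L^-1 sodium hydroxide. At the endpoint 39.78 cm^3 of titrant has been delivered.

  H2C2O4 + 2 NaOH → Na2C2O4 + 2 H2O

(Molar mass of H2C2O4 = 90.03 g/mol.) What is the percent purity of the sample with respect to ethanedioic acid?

n(NaOH) = 0.03978 L × 0.04410 mol/L = 1.754 × 10^-3 mol
From the 1:2 ratio, n(H2C2O4) = 1/2 × 1.754 × 10^-3 = 8.771 × 10^-4 mol
mass of H2C2O4 = 8.771 × 10^-4 × 90.03 g/mol = 0.07897 g
% H2C2O4 = 0.07897 / 0.1377 × 100 = 57.35 %

57.35 %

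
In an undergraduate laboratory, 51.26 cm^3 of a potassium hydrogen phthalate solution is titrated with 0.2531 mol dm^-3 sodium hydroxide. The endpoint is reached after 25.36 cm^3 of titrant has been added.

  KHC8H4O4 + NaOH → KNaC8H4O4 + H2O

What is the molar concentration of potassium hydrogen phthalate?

0.1252 mol/L

n(NaOH) = 0.02536 L × 0.2531 mol/L = 6.419 × 10^-3 mol
n(KHC8H4O4) = 6.419 × 10^-3 mol (1:1 mole ratio)
[KHC8H4O4] = 6.419 × 10^-3 mol / 0.05126 L = 0.1252 mol/L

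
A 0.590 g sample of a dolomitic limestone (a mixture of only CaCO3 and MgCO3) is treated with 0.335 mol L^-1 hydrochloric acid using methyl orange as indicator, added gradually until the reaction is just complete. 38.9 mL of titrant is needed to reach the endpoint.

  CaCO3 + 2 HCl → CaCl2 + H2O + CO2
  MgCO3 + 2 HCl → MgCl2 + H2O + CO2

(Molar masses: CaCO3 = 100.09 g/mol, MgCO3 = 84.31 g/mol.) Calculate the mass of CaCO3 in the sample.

n(HCl) = 0.0389 × 0.335 = 0.0130 mol
Let x = n(CaCO3), y = n(MgCO3).
Titrant: 2x + 2y = 0.0130;  mass: 100.09x + 84.31y = 0.590
Solving, x = 2.58 × 10^-3 mol, y = 3.94 × 10^-3 mol
mass of CaCO3 = 2.58 × 10^-3 × 100.09 = 0.258 g

0.258 g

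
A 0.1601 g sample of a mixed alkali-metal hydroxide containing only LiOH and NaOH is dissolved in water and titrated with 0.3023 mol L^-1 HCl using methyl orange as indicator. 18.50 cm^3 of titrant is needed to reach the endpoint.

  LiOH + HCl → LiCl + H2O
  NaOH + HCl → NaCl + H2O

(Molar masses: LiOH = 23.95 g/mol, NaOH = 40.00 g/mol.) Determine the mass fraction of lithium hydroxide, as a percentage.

59.28 %

n(HCl) = 0.01850 × 0.3023 = 5.593 × 10^-3 mol
Let x = n(LiOH), y = n(NaOH).
Titrant: 1x + 1y = 5.593 × 10^-3;  mass: 23.95x + 40.00y = 0.1601
Solving, x = 3.963 × 10^-3 mol, y = 1.630 × 10^-3 mol
mass of LiOH = 3.963 × 10^-3 × 23.95 = 0.09491 g
% LiOH = 0.09491 / 0.1601 × 100 = 59.28 %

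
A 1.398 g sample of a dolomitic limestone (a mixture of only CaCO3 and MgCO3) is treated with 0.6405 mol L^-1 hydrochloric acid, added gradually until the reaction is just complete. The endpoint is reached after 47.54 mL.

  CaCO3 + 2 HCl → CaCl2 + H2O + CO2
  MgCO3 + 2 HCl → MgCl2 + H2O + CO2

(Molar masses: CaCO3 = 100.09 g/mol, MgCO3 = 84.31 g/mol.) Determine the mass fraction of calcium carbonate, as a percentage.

n(HCl) = 0.04754 × 0.6405 = 0.03045 mol
Let x = n(CaCO3), y = n(MgCO3).
Titrant: 2x + 2y = 0.03045;  mass: 100.09x + 84.31y = 1.398
Solving, x = 7.250 × 10^-3 mol, y = 7.975 × 10^-3 mol
mass of CaCO3 = 7.250 × 10^-3 × 100.09 = 0.7257 g
% CaCO3 = 0.7257 / 1.398 × 100 = 51.91 %

51.91 %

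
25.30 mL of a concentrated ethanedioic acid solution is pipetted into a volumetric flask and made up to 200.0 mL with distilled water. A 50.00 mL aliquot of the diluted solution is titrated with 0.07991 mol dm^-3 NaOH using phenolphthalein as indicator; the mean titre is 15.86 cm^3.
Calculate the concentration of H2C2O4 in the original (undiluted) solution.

0.1002 mol/L

H2C2O4 + 2 NaOH → Na2C2O4 + 2 H2O
n(NaOH) = 0.01586 × 0.07991 = 1.267 × 10^-3 mol
From the 1:2 ratio, n(H2C2O4) in the aliquot = 1/2 × 1.267 × 10^-3 = 6.337 × 10^-4 mol
[H2C2O4]_dilute = 6.337 × 10^-4 / 0.05000 = 0.01267 mol/L
Dilution factor = 200.0 / 25.30 = 7.905
[H2C2O4]_stock = 0.01267 × 7.905 = 0.1002 mol/L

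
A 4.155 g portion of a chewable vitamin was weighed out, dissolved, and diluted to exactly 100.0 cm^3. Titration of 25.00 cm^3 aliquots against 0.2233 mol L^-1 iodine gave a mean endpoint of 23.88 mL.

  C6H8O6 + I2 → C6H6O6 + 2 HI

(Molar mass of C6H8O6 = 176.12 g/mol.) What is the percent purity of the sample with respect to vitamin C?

n(I2) per titration = 0.02388 × 0.2233 = 5.332 × 10^-3 mol
n(C6H8O6) in each aliquot = 5.332 × 10^-3 mol (1:1 ratio)
n(C6H8O6) in the whole flask = 5.332 × 10^-3 × 100.0/25.00 = 0.02133 mol
mass of C6H8O6 = 0.02133 × 176.12 = 3.757 g
% C6H8O6 = 3.757 / 4.155 × 100 = 90.41 %

90.41 %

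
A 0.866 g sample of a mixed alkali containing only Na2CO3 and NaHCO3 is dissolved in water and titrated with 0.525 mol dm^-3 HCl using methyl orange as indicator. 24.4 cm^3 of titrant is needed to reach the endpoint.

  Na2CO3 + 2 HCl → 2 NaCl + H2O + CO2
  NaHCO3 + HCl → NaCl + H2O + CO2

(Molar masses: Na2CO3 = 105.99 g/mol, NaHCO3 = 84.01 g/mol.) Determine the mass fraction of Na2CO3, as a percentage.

n(HCl) = 0.0244 × 0.525 = 0.0128 mol
Let x = n(Na2CO3), y = n(NaHCO3).
Titrant: 2x + 1y = 0.0128;  mass: 105.99x + 84.01y = 0.866
Solving, x = 3.39 × 10^-3 mol, y = 6.03 × 10^-3 mol
mass of Na2CO3 = 3.39 × 10^-3 × 105.99 = 0.359 g
% Na2CO3 = 0.359 / 0.866 × 100 = 41.5 %

41.5 %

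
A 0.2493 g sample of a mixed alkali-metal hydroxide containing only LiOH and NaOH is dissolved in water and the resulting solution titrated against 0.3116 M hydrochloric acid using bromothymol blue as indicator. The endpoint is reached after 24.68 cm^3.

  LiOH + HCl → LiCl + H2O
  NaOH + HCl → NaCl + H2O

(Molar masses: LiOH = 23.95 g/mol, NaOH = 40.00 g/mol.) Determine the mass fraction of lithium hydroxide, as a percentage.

n(HCl) = 0.02468 × 0.3116 = 7.690 × 10^-3 mol
Let x = n(LiOH), y = n(NaOH).
Titrant: 1x + 1y = 7.690 × 10^-3;  mass: 23.95x + 40.00y = 0.2493
Solving, x = 3.633 × 10^-3 mol, y = 4.057 × 10^-3 mol
mass of LiOH = 3.633 × 10^-3 × 23.95 = 0.08701 g
% LiOH = 0.08701 / 0.2493 × 100 = 34.90 %

34.90 %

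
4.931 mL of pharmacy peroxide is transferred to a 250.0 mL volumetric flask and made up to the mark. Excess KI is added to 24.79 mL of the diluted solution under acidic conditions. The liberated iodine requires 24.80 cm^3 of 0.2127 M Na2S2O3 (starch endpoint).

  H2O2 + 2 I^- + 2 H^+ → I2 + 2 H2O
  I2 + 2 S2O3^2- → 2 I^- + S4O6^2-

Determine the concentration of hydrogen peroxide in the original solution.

n(S2O3^2-) = 0.02480 × 0.2127 = 5.275 × 10^-3 mol
n(I2) = n(S2O3^2-)/2 = 2.637 × 10^-3 mol
n(H2O2) in the aliquot = 2.637 × 10^-3 mol (1:1 ratio)
[H2O2]_dilute = 2.637 × 10^-3 / 0.02479 = 0.1064 mol/L
[H2O2]_original = 0.1064 × 250.0/4.931 = 5.394 mol/L

5.394 M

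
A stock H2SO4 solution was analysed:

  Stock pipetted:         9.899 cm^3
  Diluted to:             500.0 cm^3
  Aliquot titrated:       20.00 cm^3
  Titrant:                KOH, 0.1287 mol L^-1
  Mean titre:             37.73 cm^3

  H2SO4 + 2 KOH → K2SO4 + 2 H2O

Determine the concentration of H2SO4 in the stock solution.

n(KOH) = 0.03773 × 0.1287 = 4.856 × 10^-3 mol
From the 1:2 ratio, n(H2SO4) in the aliquot = 1/2 × 4.856 × 10^-3 = 2.428 × 10^-3 mol
[H2SO4]_dilute = 2.428 × 10^-3 / 0.02000 = 0.1214 mol/L
Dilution factor = 500.0 / 9.899 = 50.51
[H2SO4]_stock = 0.1214 × 50.51 = 6.132 mol/L

6.132 mol/L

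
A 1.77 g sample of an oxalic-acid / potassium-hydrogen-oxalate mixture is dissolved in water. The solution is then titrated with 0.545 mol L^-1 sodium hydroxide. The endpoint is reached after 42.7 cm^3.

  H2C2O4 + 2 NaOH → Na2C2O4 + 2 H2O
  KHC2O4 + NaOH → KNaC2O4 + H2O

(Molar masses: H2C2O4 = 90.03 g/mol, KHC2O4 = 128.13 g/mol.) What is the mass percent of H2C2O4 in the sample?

37.1 %

n(NaOH) = 0.0427 × 0.545 = 0.0233 mol
Let x = n(H2C2O4), y = n(KHC2O4).
Titrant: 2x + 1y = 0.0233;  mass: 90.03x + 128.13y = 1.77
Solving, x = 7.29 × 10^-3 mol, y = 8.69 × 10^-3 mol
mass of H2C2O4 = 7.29 × 10^-3 × 90.03 = 0.656 g
% H2C2O4 = 0.656 / 1.77 × 100 = 37.1 %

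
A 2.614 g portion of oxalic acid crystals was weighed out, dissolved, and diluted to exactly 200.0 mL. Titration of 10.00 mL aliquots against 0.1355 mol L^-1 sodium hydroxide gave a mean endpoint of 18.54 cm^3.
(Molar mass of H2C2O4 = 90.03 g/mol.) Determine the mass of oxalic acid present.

2.262 g

H2C2O4 + 2 NaOH → Na2C2O4 + 2 H2O
n(NaOH) per titration = 0.01854 × 0.1355 = 2.512 × 10^-3 mol
From the 1:2 ratio, n(H2C2O4) in each aliquot = 1/2 × 2.512 × 10^-3 = 1.256 × 10^-3 mol
n(H2C2O4) in the whole flask = 1.256 × 10^-3 × 200.0/10.00 = 0.02512 mol
mass of H2C2O4 = 0.02512 × 90.03 = 2.262 g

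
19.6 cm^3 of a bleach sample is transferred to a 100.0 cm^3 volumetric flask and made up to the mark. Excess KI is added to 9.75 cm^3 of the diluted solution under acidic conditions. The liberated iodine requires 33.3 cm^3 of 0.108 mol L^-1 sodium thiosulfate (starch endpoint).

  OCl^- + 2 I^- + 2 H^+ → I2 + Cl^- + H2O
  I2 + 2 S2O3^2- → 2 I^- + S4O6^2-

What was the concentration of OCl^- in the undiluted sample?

n(S2O3^2-) = 0.0333 × 0.108 = 3.60 × 10^-3 mol
n(I2) = n(S2O3^2-)/2 = 1.80 × 10^-3 mol
n(OCl^-) in the aliquot = 1.80 × 10^-3 mol (1:1 ratio)
[OCl^-]_dilute = 1.80 × 10^-3 / 0.00975 = 0.184 mol/L
[OCl^-]_original = 0.184 × 100.0/19.6 = 0.941 mol/L

0.941 mol/L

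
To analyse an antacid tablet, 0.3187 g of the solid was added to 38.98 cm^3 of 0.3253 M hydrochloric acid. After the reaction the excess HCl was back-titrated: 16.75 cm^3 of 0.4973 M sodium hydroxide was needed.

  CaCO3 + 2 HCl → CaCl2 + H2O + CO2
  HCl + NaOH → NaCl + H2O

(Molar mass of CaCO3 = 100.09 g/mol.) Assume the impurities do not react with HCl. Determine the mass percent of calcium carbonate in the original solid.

68.31 %

n(HCl) added = 0.03898 × 0.3253 = 0.01268 mol
n(NaOH) used in back-titration = 0.01675 × 0.4973 = 8.330 × 10^-3 mol
n(HCl) left over = 8.330 × 10^-3 mol (1:1 ratio)
n(HCl) consumed by analyte = 0.01268 − 8.330 × 10^-3 = 4.350 × 10^-3 mol
From the 1:2 ratio, n(CaCO3) = 1/2 × 4.350 × 10^-3 = 2.175 × 10^-3 mol
mass of CaCO3 = 2.175 × 10^-3 × 100.09 = 0.2177 g
% CaCO3 = 0.2177 / 0.3187 × 100 = 68.31 %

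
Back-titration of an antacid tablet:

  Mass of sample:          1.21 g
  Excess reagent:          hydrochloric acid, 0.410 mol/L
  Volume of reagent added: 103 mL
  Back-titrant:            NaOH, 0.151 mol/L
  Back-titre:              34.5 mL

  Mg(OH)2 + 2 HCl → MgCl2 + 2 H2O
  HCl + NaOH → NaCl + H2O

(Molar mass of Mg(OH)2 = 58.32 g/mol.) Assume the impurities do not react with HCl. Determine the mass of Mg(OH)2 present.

n(HCl) added = 0.103 × 0.410 = 0.0422 mol
n(NaOH) used in back-titration = 0.0345 × 0.151 = 5.21 × 10^-3 mol
n(HCl) left over = 5.21 × 10^-3 mol (1:1 ratio)
n(HCl) consumed by analyte = 0.0422 − 5.21 × 10^-3 = 0.0370 mol
From the 1:2 ratio, n(Mg(OH)2) = 1/2 × 0.0370 = 0.0185 mol
mass of Mg(OH)2 = 0.0185 × 58.32 = 1.08 g

1.08 g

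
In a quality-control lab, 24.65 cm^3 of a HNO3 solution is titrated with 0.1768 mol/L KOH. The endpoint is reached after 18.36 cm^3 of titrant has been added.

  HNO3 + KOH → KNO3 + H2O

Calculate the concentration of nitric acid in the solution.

n(KOH) = 0.01836 L × 0.1768 mol/L = 3.246 × 10^-3 mol
n(HNO3) = 3.246 × 10^-3 mol (1:1 mole ratio)
[HNO3] = 3.246 × 10^-3 mol / 0.02465 L = 0.1317 mol/L

0.1317 mol/L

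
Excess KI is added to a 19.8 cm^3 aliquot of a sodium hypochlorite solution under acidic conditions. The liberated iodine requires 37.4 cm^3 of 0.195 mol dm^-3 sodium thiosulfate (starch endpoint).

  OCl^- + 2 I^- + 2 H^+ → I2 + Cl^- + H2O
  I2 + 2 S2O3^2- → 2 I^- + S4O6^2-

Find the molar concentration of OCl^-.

0.184 mol/L

n(S2O3^2-) = 0.0374 × 0.195 = 7.29 × 10^-3 mol
n(I2) = n(S2O3^2-)/2 = 3.65 × 10^-3 mol
n(OCl^-) in the aliquot = 3.65 × 10^-3 mol (1:1 ratio)
[OCl^-] = 3.65 × 10^-3 / 0.0198 = 0.184 mol/L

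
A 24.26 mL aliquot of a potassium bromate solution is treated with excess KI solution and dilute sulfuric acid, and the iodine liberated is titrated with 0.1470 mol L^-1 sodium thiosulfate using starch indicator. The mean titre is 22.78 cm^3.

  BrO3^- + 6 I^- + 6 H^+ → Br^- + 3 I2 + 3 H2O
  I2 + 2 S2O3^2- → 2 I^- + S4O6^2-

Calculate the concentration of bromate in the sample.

0.02301 mol/L

n(S2O3^2-) = 0.02278 × 0.1470 = 3.349 × 10^-3 mol
n(I2) = n(S2O3^2-)/2 = 1.674 × 10^-3 mol
From the 1:3 ratio, n(BrO3^-) in the aliquot = 1/3 × 1.674 × 10^-3 = 5.581 × 10^-4 mol
[BrO3^-] = 5.581 × 10^-4 / 0.02426 = 0.02301 mol/L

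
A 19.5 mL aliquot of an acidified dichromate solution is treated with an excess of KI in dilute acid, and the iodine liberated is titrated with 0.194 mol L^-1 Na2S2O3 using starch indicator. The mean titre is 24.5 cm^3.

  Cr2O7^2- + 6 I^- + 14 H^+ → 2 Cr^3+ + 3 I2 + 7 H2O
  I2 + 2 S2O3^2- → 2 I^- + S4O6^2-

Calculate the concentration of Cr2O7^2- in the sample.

0.0406 mol/L

n(S2O3^2-) = 0.0245 × 0.194 = 4.75 × 10^-3 mol
n(I2) = n(S2O3^2-)/2 = 2.38 × 10^-3 mol
From the 1:3 ratio, n(Cr2O7^2-) in the aliquot = 1/3 × 2.38 × 10^-3 = 7.92 × 10^-4 mol
[Cr2O7^2-] = 7.92 × 10^-4 / 0.0195 = 0.0406 mol/L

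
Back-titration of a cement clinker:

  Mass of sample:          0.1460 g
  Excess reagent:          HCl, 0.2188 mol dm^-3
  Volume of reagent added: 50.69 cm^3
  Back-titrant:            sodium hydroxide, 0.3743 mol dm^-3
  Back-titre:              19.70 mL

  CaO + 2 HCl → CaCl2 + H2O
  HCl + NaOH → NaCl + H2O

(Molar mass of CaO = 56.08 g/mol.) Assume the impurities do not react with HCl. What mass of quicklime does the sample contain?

0.1042 g

n(HCl) added = 0.05069 × 0.2188 = 0.01109 mol
n(NaOH) used in back-titration = 0.01970 × 0.3743 = 7.374 × 10^-3 mol
n(HCl) left over = 7.374 × 10^-3 mol (1:1 ratio)
n(HCl) consumed by analyte = 0.01109 − 7.374 × 10^-3 = 3.717 × 10^-3 mol
From the 1:2 ratio, n(CaO) = 1/2 × 3.717 × 10^-3 = 1.859 × 10^-3 mol
mass of CaO = 1.859 × 10^-3 × 56.08 = 0.1042 g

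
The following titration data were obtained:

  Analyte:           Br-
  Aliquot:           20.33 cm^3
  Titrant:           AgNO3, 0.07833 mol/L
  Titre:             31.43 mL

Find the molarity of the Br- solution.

Ag^+ + Br^- → AgBr(s)
n(AgNO3) = 0.03143 L × 0.07833 mol/L = 2.462 × 10^-3 mol
n(Br-) = 2.462 × 10^-3 mol (1:1 mole ratio)
[Br-] = 2.462 × 10^-3 mol / 0.02033 L = 0.1211 mol/L

0.1211 mol/L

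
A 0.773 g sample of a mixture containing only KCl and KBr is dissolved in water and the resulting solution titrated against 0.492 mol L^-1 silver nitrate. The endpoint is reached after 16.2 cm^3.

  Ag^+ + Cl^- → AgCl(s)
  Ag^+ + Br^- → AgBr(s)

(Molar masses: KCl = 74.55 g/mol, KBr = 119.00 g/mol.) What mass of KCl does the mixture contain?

0.294 g

n(AgNO3) = 0.0162 × 0.492 = 7.97 × 10^-3 mol
Let x = n(KCl), y = n(KBr).
Titrant: 1x + 1y = 7.97 × 10^-3;  mass: 74.55x + 119.00y = 0.773
Solving, x = 3.95 × 10^-3 mol, y = 4.02 × 10^-3 mol
mass of KCl = 3.95 × 10^-3 × 74.55 = 0.294 g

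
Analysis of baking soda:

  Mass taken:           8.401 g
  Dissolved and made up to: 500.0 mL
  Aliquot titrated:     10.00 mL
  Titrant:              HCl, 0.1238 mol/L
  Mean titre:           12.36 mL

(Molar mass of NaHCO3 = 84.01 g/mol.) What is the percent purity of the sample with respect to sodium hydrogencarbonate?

NaHCO3 + HCl → NaCl + H2O + CO2
n(HCl) per titration = 0.01236 × 0.1238 = 1.530 × 10^-3 mol
n(NaHCO3) in each aliquot = 1.530 × 10^-3 mol (1:1 ratio)
n(NaHCO3) in the whole flask = 1.530 × 10^-3 × 500.0/10.00 = 0.07651 mol
mass of NaHCO3 = 0.07651 × 84.01 = 6.427 g
% NaHCO3 = 6.427 / 8.401 × 100 = 76.51 %

76.51 %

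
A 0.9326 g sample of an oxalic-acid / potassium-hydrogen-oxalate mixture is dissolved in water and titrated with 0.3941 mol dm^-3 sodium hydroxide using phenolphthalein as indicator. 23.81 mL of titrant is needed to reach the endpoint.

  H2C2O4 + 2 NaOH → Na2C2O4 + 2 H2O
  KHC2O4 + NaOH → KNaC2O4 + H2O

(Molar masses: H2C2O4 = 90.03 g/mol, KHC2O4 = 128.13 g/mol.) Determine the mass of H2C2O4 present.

0.1461 g

n(NaOH) = 0.02381 × 0.3941 = 9.384 × 10^-3 mol
Let x = n(H2C2O4), y = n(KHC2O4).
Titrant: 2x + 1y = 9.384 × 10^-3;  mass: 90.03x + 128.13y = 0.9326
Solving, x = 1.623 × 10^-3 mol, y = 6.138 × 10^-3 mol
mass of H2C2O4 = 1.623 × 10^-3 × 90.03 = 0.1461 g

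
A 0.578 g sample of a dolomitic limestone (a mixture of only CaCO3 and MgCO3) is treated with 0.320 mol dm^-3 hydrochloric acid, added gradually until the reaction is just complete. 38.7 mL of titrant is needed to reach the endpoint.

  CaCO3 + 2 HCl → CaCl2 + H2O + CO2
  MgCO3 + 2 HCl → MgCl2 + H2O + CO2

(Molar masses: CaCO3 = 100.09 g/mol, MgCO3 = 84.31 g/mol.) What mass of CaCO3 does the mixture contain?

0.355 g

n(HCl) = 0.0387 × 0.320 = 0.0124 mol
Let x = n(CaCO3), y = n(MgCO3).
Titrant: 2x + 2y = 0.0124;  mass: 100.09x + 84.31y = 0.578
Solving, x = 3.55 × 10^-3 mol, y = 2.65 × 10^-3 mol
mass of CaCO3 = 3.55 × 10^-3 × 100.09 = 0.355 g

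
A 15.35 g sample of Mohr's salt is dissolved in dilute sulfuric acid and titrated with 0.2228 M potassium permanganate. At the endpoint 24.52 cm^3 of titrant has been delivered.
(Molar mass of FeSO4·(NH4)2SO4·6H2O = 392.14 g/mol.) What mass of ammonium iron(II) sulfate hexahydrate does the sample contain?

MnO4^- + 5 Fe^2+ + 8 H^+ → Mn^2+ + 5 Fe^3+ + 4 H2O
n(KMnO4) = 0.02452 L × 0.2228 mol/L = 5.463 × 10^-3 mol
From the 5:1 ratio, n(FeSO4·(NH4)2SO4·6H2O) = 5/1 × 5.463 × 10^-3 = 0.02732 mol
mass of FeSO4·(NH4)2SO4·6H2O = 0.02732 × 392.14 g/mol = 10.71 g

10.71 g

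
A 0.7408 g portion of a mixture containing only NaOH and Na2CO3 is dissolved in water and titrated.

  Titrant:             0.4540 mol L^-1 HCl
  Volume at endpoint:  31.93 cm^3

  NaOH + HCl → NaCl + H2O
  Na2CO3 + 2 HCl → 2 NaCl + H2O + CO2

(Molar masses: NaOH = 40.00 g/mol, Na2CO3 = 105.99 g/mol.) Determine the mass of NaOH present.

0.08442 g

n(HCl) = 0.03193 × 0.4540 = 0.01450 mol
Let x = n(NaOH), y = n(Na2CO3).
Titrant: 1x + 2y = 0.01450;  mass: 40.00x + 105.99y = 0.7408
Solving, x = 2.111 × 10^-3 mol, y = 6.193 × 10^-3 mol
mass of NaOH = 2.111 × 10^-3 × 40.00 = 0.08442 g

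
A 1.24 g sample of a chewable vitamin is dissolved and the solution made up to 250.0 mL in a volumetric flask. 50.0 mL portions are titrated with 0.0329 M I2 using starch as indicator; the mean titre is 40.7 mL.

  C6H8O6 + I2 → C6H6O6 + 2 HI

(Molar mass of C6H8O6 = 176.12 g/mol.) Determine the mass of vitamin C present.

n(I2) per titration = 0.0407 × 0.0329 = 1.34 × 10^-3 mol
n(C6H8O6) in each aliquot = 1.34 × 10^-3 mol (1:1 ratio)
n(C6H8O6) in the whole flask = 1.34 × 10^-3 × 250.0/50.0 = 6.70 × 10^-3 mol
mass of C6H8O6 = 6.70 × 10^-3 × 176.12 = 1.18 g

1.18 g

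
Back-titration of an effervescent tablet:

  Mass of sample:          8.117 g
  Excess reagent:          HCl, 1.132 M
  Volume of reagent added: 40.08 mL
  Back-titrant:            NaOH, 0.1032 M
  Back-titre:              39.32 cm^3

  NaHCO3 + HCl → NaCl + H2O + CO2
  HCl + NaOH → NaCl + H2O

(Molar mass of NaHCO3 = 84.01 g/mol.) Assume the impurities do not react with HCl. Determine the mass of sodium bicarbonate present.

n(HCl) added = 0.04008 × 1.132 = 0.04537 mol
n(NaOH) used in back-titration = 0.03932 × 0.1032 = 4.058 × 10^-3 mol
n(HCl) left over = 4.058 × 10^-3 mol (1:1 ratio)
n(HCl) consumed by analyte = 0.04537 − 4.058 × 10^-3 = 0.04131 mol
n(NaHCO3) = 0.04131 mol (1:1 ratio)
mass of NaHCO3 = 0.04131 × 84.01 = 3.471 g

3.471 g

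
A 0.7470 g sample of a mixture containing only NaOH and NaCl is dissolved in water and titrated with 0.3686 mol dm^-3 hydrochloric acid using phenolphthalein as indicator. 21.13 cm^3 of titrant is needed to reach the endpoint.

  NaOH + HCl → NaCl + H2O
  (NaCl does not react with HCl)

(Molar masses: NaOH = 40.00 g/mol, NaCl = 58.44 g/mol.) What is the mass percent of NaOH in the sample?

n(HCl) = 0.02113 × 0.3686 = 7.789 × 10^-3 mol
Let x = n(NaOH), y = n(NaCl).
Titrant: 1x = 7.789 × 10^-3;  mass: 40.00x + 58.44y = 0.7470
Solving, x = 7.789 × 10^-3 mol, y = 7.451 × 10^-3 mol
mass of NaOH = 7.789 × 10^-3 × 40.00 = 0.3115 g
% NaOH = 0.3115 / 0.7470 × 100 = 41.71 %

41.71 %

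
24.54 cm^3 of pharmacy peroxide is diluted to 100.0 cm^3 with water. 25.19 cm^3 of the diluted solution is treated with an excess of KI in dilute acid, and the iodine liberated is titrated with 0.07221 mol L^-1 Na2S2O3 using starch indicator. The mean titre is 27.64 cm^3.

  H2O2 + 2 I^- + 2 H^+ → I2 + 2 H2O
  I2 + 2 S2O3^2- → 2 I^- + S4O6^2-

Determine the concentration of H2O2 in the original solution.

n(S2O3^2-) = 0.02764 × 0.07221 = 1.996 × 10^-3 mol
n(I2) = n(S2O3^2-)/2 = 9.979 × 10^-4 mol
n(H2O2) in the aliquot = 9.979 × 10^-4 mol (1:1 ratio)
[H2O2]_dilute = 9.979 × 10^-4 / 0.02519 = 0.03962 mol/L
[H2O2]_original = 0.03962 × 100.0/24.54 = 0.1614 mol/L

0.1614 mol/L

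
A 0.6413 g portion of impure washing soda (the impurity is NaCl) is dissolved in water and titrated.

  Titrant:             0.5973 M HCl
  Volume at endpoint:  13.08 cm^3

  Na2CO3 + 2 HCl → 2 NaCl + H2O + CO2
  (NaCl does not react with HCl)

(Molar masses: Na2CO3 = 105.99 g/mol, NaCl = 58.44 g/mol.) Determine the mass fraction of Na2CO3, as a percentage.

64.56 %

n(HCl) = 0.01308 × 0.5973 = 7.813 × 10^-3 mol
Let x = n(Na2CO3), y = n(NaCl).
Titrant: 2x = 7.813 × 10^-3;  mass: 105.99x + 58.44y = 0.6413
Solving, x = 3.906 × 10^-3 mol, y = 3.889 × 10^-3 mol
mass of Na2CO3 = 3.906 × 10^-3 × 105.99 = 0.4140 g
% Na2CO3 = 0.4140 / 0.6413 × 100 = 64.56 %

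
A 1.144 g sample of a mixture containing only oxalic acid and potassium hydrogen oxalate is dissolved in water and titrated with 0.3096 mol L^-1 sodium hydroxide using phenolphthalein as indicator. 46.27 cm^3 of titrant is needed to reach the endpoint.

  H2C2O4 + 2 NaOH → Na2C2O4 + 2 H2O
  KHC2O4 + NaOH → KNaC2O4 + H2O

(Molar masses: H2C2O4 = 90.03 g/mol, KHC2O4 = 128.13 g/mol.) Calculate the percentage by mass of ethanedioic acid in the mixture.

n(NaOH) = 0.04627 × 0.3096 = 0.01433 mol
Let x = n(H2C2O4), y = n(KHC2O4).
Titrant: 2x + 1y = 0.01433;  mass: 90.03x + 128.13y = 1.144
Solving, x = 4.160 × 10^-3 mol, y = 6.006 × 10^-3 mol
mass of H2C2O4 = 4.160 × 10^-3 × 90.03 = 0.3745 g
% H2C2O4 = 0.3745 / 1.144 × 100 = 32.74 %

32.74 %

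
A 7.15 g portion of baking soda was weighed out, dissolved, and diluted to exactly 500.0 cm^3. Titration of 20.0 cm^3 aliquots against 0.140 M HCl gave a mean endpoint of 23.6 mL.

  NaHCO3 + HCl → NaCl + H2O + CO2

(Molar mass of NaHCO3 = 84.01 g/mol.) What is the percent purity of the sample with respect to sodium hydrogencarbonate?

97.1 %

n(HCl) per titration = 0.0236 × 0.140 = 3.30 × 10^-3 mol
n(NaHCO3) in each aliquot = 3.30 × 10^-3 mol (1:1 ratio)
n(NaHCO3) in the whole flask = 3.30 × 10^-3 × 500.0/20.0 = 0.0826 mol
mass of NaHCO3 = 0.0826 × 84.01 = 6.94 g
% NaHCO3 = 6.94 / 7.15 × 100 = 97.1 %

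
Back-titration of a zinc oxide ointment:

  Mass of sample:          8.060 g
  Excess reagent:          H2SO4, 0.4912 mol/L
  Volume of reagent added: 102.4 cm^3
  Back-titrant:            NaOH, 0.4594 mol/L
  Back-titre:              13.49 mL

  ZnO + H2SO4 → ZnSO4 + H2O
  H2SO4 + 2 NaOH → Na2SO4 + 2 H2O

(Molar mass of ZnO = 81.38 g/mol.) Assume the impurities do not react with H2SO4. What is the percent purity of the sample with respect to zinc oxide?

47.66 %

n(H2SO4) added = 0.1024 × 0.4912 = 0.05030 mol
n(NaOH) used in back-titration = 0.01349 × 0.4594 = 6.197 × 10^-3 mol
From the 1:2 ratio, n(H2SO4) left over = 1/2 × 6.197 × 10^-3 = 3.099 × 10^-3 mol
n(H2SO4) consumed by analyte = 0.05030 − 3.099 × 10^-3 = 0.04720 mol
n(ZnO) = 0.04720 mol (1:1 ratio)
mass of ZnO = 0.04720 × 81.38 = 3.841 g
% ZnO = 3.841 / 8.060 × 100 = 47.66 %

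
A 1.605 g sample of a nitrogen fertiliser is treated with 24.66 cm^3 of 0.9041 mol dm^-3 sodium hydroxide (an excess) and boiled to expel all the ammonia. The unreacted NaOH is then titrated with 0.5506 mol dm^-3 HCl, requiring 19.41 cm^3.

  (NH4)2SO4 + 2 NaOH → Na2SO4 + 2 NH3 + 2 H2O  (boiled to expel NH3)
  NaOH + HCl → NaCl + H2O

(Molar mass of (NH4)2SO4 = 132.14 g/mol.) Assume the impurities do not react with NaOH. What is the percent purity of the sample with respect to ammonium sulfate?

n(NaOH) added = 0.02466 × 0.9041 = 0.02230 mol
n(HCl) used in back-titration = 0.01941 × 0.5506 = 0.01069 mol
n(NaOH) left over = 0.01069 mol (1:1 ratio)
n(NaOH) consumed by analyte = 0.02230 − 0.01069 = 0.01161 mol
From the 1:2 ratio, n((NH4)2SO4) = 1/2 × 0.01161 = 5.804 × 10^-3 mol
mass of (NH4)2SO4 = 5.804 × 10^-3 × 132.14 = 0.7669 g
% (NH4)2SO4 = 0.7669 / 1.605 × 100 = 47.78 %

47.78 %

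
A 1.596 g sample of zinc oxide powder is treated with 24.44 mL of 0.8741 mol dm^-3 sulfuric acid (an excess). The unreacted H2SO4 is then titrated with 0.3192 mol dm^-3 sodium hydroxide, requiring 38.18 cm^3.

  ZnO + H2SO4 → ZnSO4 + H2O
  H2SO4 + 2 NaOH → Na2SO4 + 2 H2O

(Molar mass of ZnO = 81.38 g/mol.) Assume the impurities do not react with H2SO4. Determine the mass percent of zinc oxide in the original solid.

77.86 %

n(H2SO4) added = 0.02444 × 0.8741 = 0.02136 mol
n(NaOH) used in back-titration = 0.03818 × 0.3192 = 0.01219 mol
From the 1:2 ratio, n(H2SO4) left over = 1/2 × 0.01219 = 6.094 × 10^-3 mol
n(H2SO4) consumed by analyte = 0.02136 − 6.094 × 10^-3 = 0.01527 mol
n(ZnO) = 0.01527 mol (1:1 ratio)
mass of ZnO = 0.01527 × 81.38 = 1.243 g
% ZnO = 1.243 / 1.596 × 100 = 77.86 %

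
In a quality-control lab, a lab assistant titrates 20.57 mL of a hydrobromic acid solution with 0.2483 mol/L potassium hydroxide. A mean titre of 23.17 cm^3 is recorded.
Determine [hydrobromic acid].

0.2797 mol/L

HBr + KOH → KBr + H2O
n(KOH) = 0.02317 L × 0.2483 mol/L = 5.753 × 10^-3 mol
n(HBr) = 5.753 × 10^-3 mol (1:1 mole ratio)
[HBr] = 5.753 × 10^-3 mol / 0.02057 L = 0.2797 mol/L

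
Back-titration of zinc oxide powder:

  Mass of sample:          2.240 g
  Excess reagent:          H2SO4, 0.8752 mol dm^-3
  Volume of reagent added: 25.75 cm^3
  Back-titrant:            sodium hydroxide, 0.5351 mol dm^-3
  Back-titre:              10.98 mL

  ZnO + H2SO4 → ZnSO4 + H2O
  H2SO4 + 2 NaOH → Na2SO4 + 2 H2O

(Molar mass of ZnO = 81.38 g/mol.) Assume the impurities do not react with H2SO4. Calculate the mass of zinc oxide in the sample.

1.595 g

n(H2SO4) added = 0.02575 × 0.8752 = 0.02254 mol
n(NaOH) used in back-titration = 0.01098 × 0.5351 = 5.875 × 10^-3 mol
From the 1:2 ratio, n(H2SO4) left over = 1/2 × 5.875 × 10^-3 = 2.938 × 10^-3 mol
n(H2SO4) consumed by analyte = 0.02254 − 2.938 × 10^-3 = 0.01960 mol
n(ZnO) = 0.01960 mol (1:1 ratio)
mass of ZnO = 0.01960 × 81.38 = 1.595 g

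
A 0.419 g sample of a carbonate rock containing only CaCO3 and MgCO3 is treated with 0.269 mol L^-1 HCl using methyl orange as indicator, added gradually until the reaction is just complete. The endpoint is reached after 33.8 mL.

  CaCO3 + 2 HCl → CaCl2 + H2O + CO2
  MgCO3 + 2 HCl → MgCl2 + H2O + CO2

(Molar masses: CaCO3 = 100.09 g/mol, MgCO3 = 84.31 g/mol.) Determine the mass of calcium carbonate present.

n(HCl) = 0.0338 × 0.269 = 9.09 × 10^-3 mol
Let x = n(CaCO3), y = n(MgCO3).
Titrant: 2x + 2y = 9.09 × 10^-3;  mass: 100.09x + 84.31y = 0.419
Solving, x = 2.26 × 10^-3 mol, y = 2.28 × 10^-3 mol
mass of CaCO3 = 2.26 × 10^-3 × 100.09 = 0.227 g

0.227 g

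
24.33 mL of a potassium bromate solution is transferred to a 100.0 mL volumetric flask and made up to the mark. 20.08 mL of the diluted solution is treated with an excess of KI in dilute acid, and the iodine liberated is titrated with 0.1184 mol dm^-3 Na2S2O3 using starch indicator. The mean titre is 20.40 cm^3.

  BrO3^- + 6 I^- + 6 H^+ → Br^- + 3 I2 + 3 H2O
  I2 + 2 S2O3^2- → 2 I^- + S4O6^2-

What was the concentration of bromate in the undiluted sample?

n(S2O3^2-) = 0.02040 × 0.1184 = 2.415 × 10^-3 mol
n(I2) = n(S2O3^2-)/2 = 1.208 × 10^-3 mol
From the 1:3 ratio, n(BrO3^-) in the aliquot = 1/3 × 1.208 × 10^-3 = 4.026 × 10^-4 mol
[BrO3^-]_dilute = 4.026 × 10^-4 / 0.02008 = 0.02005 mol/L
[BrO3^-]_original = 0.02005 × 100.0/24.33 = 0.08240 mol/L

0.08240 mol/L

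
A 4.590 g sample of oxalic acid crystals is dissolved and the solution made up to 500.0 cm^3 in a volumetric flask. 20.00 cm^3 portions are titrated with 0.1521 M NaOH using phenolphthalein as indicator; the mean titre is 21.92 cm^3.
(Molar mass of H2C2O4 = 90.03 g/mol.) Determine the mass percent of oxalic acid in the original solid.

H2C2O4 + 2 NaOH → Na2C2O4 + 2 H2O
n(NaOH) per titration = 0.02192 × 0.1521 = 3.334 × 10^-3 mol
From the 1:2 ratio, n(H2C2O4) in each aliquot = 1/2 × 3.334 × 10^-3 = 1.667 × 10^-3 mol
n(H2C2O4) in the whole flask = 1.667 × 10^-3 × 500.0/20.00 = 0.04168 mol
mass of H2C2O4 = 0.04168 × 90.03 = 3.752 g
% H2C2O4 = 3.752 / 4.590 × 100 = 81.74 %

81.74 %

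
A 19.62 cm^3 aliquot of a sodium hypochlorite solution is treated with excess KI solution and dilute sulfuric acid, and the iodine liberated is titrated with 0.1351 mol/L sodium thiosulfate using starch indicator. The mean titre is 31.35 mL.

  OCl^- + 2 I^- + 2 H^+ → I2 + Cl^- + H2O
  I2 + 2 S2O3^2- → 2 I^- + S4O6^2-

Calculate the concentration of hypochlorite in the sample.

0.1079 mol/L

n(S2O3^2-) = 0.03135 × 0.1351 = 4.235 × 10^-3 mol
n(I2) = n(S2O3^2-)/2 = 2.118 × 10^-3 mol
n(OCl^-) in the aliquot = 2.118 × 10^-3 mol (1:1 ratio)
[OCl^-] = 2.118 × 10^-3 / 0.01962 = 0.1079 mol/L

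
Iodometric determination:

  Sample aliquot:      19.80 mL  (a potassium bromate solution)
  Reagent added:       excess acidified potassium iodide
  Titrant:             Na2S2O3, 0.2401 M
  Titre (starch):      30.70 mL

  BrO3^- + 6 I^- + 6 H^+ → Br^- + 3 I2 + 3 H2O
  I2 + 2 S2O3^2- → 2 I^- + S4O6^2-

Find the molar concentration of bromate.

n(S2O3^2-) = 0.03070 × 0.2401 = 7.371 × 10^-3 mol
n(I2) = n(S2O3^2-)/2 = 3.686 × 10^-3 mol
From the 1:3 ratio, n(BrO3^-) in the aliquot = 1/3 × 3.686 × 10^-3 = 1.229 × 10^-3 mol
[BrO3^-] = 1.229 × 10^-3 / 0.01980 = 0.06205 mol/L

0.06205 M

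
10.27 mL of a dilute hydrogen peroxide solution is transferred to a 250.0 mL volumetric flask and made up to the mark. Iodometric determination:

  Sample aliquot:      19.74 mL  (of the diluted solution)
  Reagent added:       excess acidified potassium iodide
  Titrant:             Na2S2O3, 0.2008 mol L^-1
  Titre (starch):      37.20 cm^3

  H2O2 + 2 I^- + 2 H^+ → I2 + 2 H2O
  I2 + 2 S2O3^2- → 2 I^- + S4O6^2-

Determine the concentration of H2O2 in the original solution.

n(S2O3^2-) = 0.03720 × 0.2008 = 7.470 × 10^-3 mol
n(I2) = n(S2O3^2-)/2 = 3.735 × 10^-3 mol
n(H2O2) in the aliquot = 3.735 × 10^-3 mol (1:1 ratio)
[H2O2]_dilute = 3.735 × 10^-3 / 0.01974 = 0.1892 mol/L
[H2O2]_original = 0.1892 × 250.0/10.27 = 4.606 mol/L

4.606 mol/L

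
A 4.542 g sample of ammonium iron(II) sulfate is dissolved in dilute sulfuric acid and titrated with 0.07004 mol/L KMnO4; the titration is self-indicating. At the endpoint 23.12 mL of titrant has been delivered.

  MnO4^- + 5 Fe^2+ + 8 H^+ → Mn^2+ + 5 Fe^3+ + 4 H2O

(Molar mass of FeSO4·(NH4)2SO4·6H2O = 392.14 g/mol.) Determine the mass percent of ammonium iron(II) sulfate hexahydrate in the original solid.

n(KMnO4) = 0.02312 L × 0.07004 mol/L = 1.619 × 10^-3 mol
From the 5:1 ratio, n(FeSO4·(NH4)2SO4·6H2O) = 5/1 × 1.619 × 10^-3 = 8.097 × 10^-3 mol
mass of FeSO4·(NH4)2SO4·6H2O = 8.097 × 10^-3 × 392.14 g/mol = 3.175 g
% FeSO4·(NH4)2SO4·6H2O = 3.175 / 4.542 × 100 = 69.90 %

69.90 %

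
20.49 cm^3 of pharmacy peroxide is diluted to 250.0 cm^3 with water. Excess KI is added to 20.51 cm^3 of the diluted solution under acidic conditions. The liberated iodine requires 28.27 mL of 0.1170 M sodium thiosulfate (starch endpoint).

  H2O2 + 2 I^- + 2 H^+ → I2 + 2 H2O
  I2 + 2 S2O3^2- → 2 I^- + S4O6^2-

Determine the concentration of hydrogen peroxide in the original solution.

0.9838 M

n(S2O3^2-) = 0.02827 × 0.1170 = 3.308 × 10^-3 mol
n(I2) = n(S2O3^2-)/2 = 1.654 × 10^-3 mol
n(H2O2) in the aliquot = 1.654 × 10^-3 mol (1:1 ratio)
[H2O2]_dilute = 1.654 × 10^-3 / 0.02051 = 0.08063 mol/L
[H2O2]_original = 0.08063 × 250.0/20.49 = 0.9838 mol/L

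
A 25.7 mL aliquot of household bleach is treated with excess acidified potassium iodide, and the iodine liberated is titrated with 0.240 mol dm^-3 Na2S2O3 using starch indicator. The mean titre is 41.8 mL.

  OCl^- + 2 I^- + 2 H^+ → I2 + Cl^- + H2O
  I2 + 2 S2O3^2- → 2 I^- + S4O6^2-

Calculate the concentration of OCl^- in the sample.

n(S2O3^2-) = 0.0418 × 0.240 = 0.0100 mol
n(I2) = n(S2O3^2-)/2 = 5.02 × 10^-3 mol
n(OCl^-) in the aliquot = 5.02 × 10^-3 mol (1:1 ratio)
[OCl^-] = 5.02 × 10^-3 / 0.0257 = 0.195 mol/L

0.195 mol/L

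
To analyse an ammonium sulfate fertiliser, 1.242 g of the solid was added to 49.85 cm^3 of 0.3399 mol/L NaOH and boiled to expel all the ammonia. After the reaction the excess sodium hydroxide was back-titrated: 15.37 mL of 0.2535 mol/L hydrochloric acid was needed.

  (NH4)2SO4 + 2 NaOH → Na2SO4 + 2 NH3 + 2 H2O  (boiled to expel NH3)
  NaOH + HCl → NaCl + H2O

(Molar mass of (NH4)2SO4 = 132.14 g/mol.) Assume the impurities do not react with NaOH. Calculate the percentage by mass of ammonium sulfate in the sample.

69.41 %

n(NaOH) added = 0.04985 × 0.3399 = 0.01694 mol
n(HCl) used in back-titration = 0.01537 × 0.2535 = 3.896 × 10^-3 mol
n(NaOH) left over = 3.896 × 10^-3 mol (1:1 ratio)
n(NaOH) consumed by analyte = 0.01694 − 3.896 × 10^-3 = 0.01305 mol
From the 1:2 ratio, n((NH4)2SO4) = 1/2 × 0.01305 = 6.524 × 10^-3 mol
mass of (NH4)2SO4 = 6.524 × 10^-3 × 132.14 = 0.8621 g
% (NH4)2SO4 = 0.8621 / 1.242 × 100 = 69.41 %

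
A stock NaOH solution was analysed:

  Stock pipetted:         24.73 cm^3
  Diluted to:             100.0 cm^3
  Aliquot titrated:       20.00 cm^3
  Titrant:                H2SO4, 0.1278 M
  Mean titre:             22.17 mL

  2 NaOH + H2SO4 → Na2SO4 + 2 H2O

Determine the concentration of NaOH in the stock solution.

n(H2SO4) = 0.02217 × 0.1278 = 2.833 × 10^-3 mol
From the 2:1 ratio, n(NaOH) in the aliquot = 2/1 × 2.833 × 10^-3 = 5.667 × 10^-3 mol
[NaOH]_dilute = 5.667 × 10^-3 / 0.02000 = 0.2833 mol/L
Dilution factor = 100.0 / 24.73 = 4.044
[NaOH]_stock = 0.2833 × 4.044 = 1.146 mol/L

1.146 M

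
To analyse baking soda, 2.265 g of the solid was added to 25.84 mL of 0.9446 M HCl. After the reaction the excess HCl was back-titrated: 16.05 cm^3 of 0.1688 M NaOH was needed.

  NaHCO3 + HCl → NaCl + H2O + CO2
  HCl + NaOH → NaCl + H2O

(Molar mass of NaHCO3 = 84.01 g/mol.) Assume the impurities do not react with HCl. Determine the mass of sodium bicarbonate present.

n(HCl) added = 0.02584 × 0.9446 = 0.02441 mol
n(NaOH) used in back-titration = 0.01605 × 0.1688 = 2.709 × 10^-3 mol
n(HCl) left over = 2.709 × 10^-3 mol (1:1 ratio)
n(HCl) consumed by analyte = 0.02441 − 2.709 × 10^-3 = 0.02170 mol
n(NaHCO3) = 0.02170 mol (1:1 ratio)
mass of NaHCO3 = 0.02170 × 84.01 = 1.823 g

1.823 g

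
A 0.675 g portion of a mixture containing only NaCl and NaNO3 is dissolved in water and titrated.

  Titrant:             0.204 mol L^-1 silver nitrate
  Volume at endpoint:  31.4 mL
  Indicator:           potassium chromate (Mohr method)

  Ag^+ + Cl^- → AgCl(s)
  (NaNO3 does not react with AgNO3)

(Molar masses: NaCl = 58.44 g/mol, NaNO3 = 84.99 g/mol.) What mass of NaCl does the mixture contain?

n(AgNO3) = 0.0314 × 0.204 = 6.41 × 10^-3 mol
Let x = n(NaCl), y = n(NaNO3).
Titrant: 1x = 6.41 × 10^-3;  mass: 58.44x + 84.99y = 0.675
Solving, x = 6.41 × 10^-3 mol, y = 3.54 × 10^-3 mol
mass of NaCl = 6.41 × 10^-3 × 58.44 = 0.374 g

0.374 g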